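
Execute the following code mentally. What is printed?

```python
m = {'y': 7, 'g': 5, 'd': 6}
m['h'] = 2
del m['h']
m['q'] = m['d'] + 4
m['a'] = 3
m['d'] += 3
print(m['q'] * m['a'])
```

m['h'] = 2 → {'y': 7, 'g': 5, 'd': 6, 'h': 2}
del 'h' → {'y': 7, 'g': 5, 'd': 6}
m['q'] = m['d']+4 = 10 → {'y': 7, 'g': 5, 'd': 6, 'q': 10}
m['a'] = 3 → {'y': 7, 'g': 5, 'd': 6, 'q': 10, 'a': 3}
m['d'] = 6+3 = 9 → {'y': 7, 'g': 5, 'd': 9, 'q': 10, 'a': 3}
m['q']*m['a'] = 10*3 = 30

30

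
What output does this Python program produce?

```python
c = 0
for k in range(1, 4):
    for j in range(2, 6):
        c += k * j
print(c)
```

84

k=1,j=2: c = 0+2 = 2
k=1,j=3: c = 2+3 = 5
k=1,j=4: c = 5+4 = 9
k=1,j=5: c = 9+5 = 14
k=2,j=2: c = 14+4 = 18
k=2,j=3: c = 18+6 = 24
k=2,j=4: c = 24+8 = 32
k=2,j=5: c = 32+10 = 42
k=3,j=2: c = 42+6 = 48
k=3,j=3: c = 48+9 = 57
k=3,j=4: c = 57+12 = 69
k=3,j=5: c = 69+15 = 84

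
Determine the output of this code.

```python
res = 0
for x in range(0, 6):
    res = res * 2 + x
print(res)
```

57

x=0: res = 0*2+0 = 0
x=1: res = 0*2+1 = 1
x=2: res = 1*2+2 = 4
x=3: res = 4*2+3 = 11
x=4: res = 11*2+4 = 26
x=5: res = 26*2+5 = 57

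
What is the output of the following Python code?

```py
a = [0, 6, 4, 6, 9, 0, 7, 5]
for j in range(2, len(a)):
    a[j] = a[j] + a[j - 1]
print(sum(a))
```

151

j=2: a[2] = 4+6 = 10 → [0, 6, 10, 6, 9, 0, 7, 5]
j=3: a[3] = 6+10 = 16 → [0, 6, 10, 16, 9, 0, 7, 5]
j=4: a[4] = 9+16 = 25 → [0, 6, 10, 16, 25, 0, 7, 5]
j=5: a[5] = 0+25 = 25 → [0, 6, 10, 16, 25, 25, 7, 5]
j=6: a[6] = 7+25 = 32 → [0, 6, 10, 16, 25, 25, 32, 5]
j=7: a[7] = 5+32 = 37 → [0, 6, 10, 16, 25, 25, 32, 37]
sum = 151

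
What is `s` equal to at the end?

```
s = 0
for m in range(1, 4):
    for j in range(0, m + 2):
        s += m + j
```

45

m=1,j=0: s = 0+1 = 1
m=1,j=1: s = 1+2 = 3
m=1,j=2: s = 3+3 = 6
m=2,j=0: s = 6+2 = 8
m=2,j=1: s = 8+3 = 11
m=2,j=2: s = 11+4 = 15
m=2,j=3: s = 15+5 = 20
m=3,j=0: s = 20+3 = 23
m=3,j=1: s = 23+4 = 27
m=3,j=2: s = 27+5 = 32
m=3,j=3: s = 32+6 = 38
m=3,j=4: s = 38+7 = 45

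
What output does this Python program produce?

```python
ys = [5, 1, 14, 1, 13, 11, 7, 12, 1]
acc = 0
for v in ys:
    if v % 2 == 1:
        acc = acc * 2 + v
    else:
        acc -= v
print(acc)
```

59

v=5: odd, acc = 0*2+5 = 5
v=1: odd, acc = 5*2+1 = 11
v=14: not odd, acc = 11-14 = -3
v=1: odd, acc = (-3)*2+1 = -5
v=13: odd, acc = (-5)*2+13 = 3
v=11: odd, acc = 3*2+11 = 17
v=7: odd, acc = 17*2+7 = 41
v=12: not odd, acc = 41-12 = 29
v=1: odd, acc = 29*2+1 = 59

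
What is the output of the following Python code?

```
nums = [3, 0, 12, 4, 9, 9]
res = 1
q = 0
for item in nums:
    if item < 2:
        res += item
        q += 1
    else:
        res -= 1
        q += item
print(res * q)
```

-152

item=3: not <2, res = 1-1 = 0; q=3
item=0: <2, res = 0+0 = 0; q=4
item=12: not <2, res = 0-1 = -1; q=16
item=4: not <2, res = (-1)-1 = -2; q=20
item=9: not <2, res = (-2)-1 = -3; q=29
item=9: not <2, res = (-3)-1 = -4; q=38
res*q = (-4)*38 = -152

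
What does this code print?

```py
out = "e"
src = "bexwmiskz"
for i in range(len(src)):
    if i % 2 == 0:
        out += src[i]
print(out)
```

ebxmsz

i=0: add 'b' → 'eb'
i=1: skip
i=2: add 'x' → 'ebx'
i=3: skip
i=4: add 'm' → 'ebxm'
i=5: skip
i=6: add 's' → 'ebxms'
i=7: skip
i=8: add 'z' → 'ebxmsz'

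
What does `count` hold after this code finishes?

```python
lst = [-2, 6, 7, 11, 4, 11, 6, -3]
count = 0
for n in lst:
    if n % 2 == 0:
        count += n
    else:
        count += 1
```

18

n=-2: even, count = 0+(-2) = -2
n=6: even, count = (-2)+6 = 4
n=7: not even, count = 4+1 = 5
n=11: not even, count = 5+1 = 6
n=4: even, count = 6+4 = 10
n=11: not even, count = 10+1 = 11
n=6: even, count = 11+6 = 17
n=-3: not even, count = 17+1 = 18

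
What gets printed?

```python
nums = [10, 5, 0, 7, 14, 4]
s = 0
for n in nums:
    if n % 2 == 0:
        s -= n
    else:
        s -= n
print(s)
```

n=10: even, s = 0-10 = -10
n=5: not even, s = (-10)-5 = -15
n=0: even, s = (-15)-0 = -15
n=7: not even, s = (-15)-7 = -22
n=14: even, s = (-22)-14 = -36
n=4: even, s = (-36)-4 = -40

-40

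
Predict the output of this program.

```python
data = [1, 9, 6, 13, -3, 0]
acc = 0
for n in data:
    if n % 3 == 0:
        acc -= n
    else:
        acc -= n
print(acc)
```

-26

n=1: not %3==0, acc = 0-1 = -1
n=9: %3==0, acc = (-1)-9 = -10
n=6: %3==0, acc = (-10)-6 = -16
n=13: not %3==0, acc = (-16)-13 = -29
n=-3: %3==0, acc = (-29)-(-3) = -26
n=0: %3==0, acc = (-26)-0 = -26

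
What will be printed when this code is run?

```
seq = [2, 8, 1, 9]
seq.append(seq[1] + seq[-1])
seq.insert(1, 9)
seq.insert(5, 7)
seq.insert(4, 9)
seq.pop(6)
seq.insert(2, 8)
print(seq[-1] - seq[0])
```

append seq[1]+seq[-1] = 8+9 = 17 → [2, 8, 1, 9, 17]
insert 9 at 1 → [2, 9, 8, 1, 9, 17]
insert 7 at 5 → [2, 9, 8, 1, 9, 7, 17]
insert 9 at 4 → [2, 9, 8, 1, 9, 9, 7, 17]
pop(6) removes 7 → [2, 9, 8, 1, 9, 9, 17]
insert 8 at 2 → [2, 9, 8, 8, 1, 9, 9, 17]
seq[-1]-seq[0] = 17-2 = 15

15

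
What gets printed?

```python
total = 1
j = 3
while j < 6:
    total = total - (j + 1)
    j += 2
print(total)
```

j=3: total = 1-4 = -3
j=5: total = (-3)-6 = -9

-9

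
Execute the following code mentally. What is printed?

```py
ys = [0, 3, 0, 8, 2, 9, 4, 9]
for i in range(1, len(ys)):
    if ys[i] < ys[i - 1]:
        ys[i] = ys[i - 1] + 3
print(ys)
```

[0, 3, 6, 8, 11, 14, 17, 20]

i=1: 3>=0, unchanged → [0, 3, 0, 8, 2, 9, 4, 9]
i=2: 0<3, ys[2] = 3+3 = 6 → [0, 3, 6, 8, 2, 9, 4, 9]
i=3: 8>=6, unchanged → [0, 3, 6, 8, 2, 9, 4, 9]
i=4: 2<8, ys[4] = 8+3 = 11 → [0, 3, 6, 8, 11, 9, 4, 9]
i=5: 9<11, ys[5] = 11+3 = 14 → [0, 3, 6, 8, 11, 14, 4, 9]
i=6: 4<14, ys[6] = 14+3 = 17 → [0, 3, 6, 8, 11, 14, 17, 9]
i=7: 9<17, ys[7] = 17+3 = 20 → [0, 3, 6, 8, 11, 14, 17, 20]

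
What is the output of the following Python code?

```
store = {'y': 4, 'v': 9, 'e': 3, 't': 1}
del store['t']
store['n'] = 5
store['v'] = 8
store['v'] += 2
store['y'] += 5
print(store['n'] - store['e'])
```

2

del 't' → {'y': 4, 'v': 9, 'e': 3}
store['n'] = 5 → {'y': 4, 'v': 9, 'e': 3, 'n': 5}
store['v'] = 8 → {'y': 4, 'v': 8, 'e': 3, 'n': 5}
store['v'] = 8+2 = 10 → {'y': 4, 'v': 10, 'e': 3, 'n': 5}
store['y'] = 4+5 = 9 → {'y': 9, 'v': 10, 'e': 3, 'n': 5}
store['n']-store['e'] = 5-3 = 2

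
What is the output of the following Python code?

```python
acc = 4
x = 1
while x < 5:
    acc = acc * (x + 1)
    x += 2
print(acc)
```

32

x=1: acc = 4*2 = 8
x=3: acc = 8*4 = 32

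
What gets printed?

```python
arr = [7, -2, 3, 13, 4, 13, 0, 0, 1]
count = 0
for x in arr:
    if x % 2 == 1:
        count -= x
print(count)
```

x=7: odd, count = 0-7 = -7
x=-2: not odd
x=3: odd, count = (-7)-3 = -10
x=13: odd, count = (-10)-13 = -23
x=4: not odd
x=13: odd, count = (-23)-13 = -36
x=0: not odd
x=0: not odd
x=1: odd, count = (-36)-1 = -37

-37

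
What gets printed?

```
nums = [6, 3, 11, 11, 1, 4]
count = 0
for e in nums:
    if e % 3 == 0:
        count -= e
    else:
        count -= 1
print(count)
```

e=6: %3==0, count = 0-6 = -6
e=3: %3==0, count = (-6)-3 = -9
e=11: not %3==0, count = (-9)-1 = -10
e=11: not %3==0, count = (-10)-1 = -11
e=1: not %3==0, count = (-11)-1 = -12
e=4: not %3==0, count = (-12)-1 = -13

-13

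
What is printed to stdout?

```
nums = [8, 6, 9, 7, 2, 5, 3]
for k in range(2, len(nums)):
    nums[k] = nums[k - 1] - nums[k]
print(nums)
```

[8, 6, -3, -10, -12, -17, -20]

k=2: nums[2] = 6-9 = -3 → [8, 6, -3, 7, 2, 5, 3]
k=3: nums[3] = (-3)-7 = -10 → [8, 6, -3, -10, 2, 5, 3]
k=4: nums[4] = (-10)-2 = -12 → [8, 6, -3, -10, -12, 5, 3]
k=5: nums[5] = (-12)-5 = -17 → [8, 6, -3, -10, -12, -17, 3]
k=6: nums[6] = (-17)-3 = -20 → [8, 6, -3, -10, -12, -17, -20]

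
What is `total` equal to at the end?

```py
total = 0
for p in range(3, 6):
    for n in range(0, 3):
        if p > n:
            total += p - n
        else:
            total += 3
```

27

p=3,n=0: 3>0, total = 0+3 = 3
p=3,n=1: 3>1, total = 3+2 = 5
p=3,n=2: 3>2, total = 5+1 = 6
p=4,n=0: 4>0, total = 6+4 = 10
p=4,n=1: 4>1, total = 10+3 = 13
p=4,n=2: 4>2, total = 13+2 = 15
p=5,n=0: 5>0, total = 15+5 = 20
p=5,n=1: 5>1, total = 20+4 = 24
p=5,n=2: 5>2, total = 24+3 = 27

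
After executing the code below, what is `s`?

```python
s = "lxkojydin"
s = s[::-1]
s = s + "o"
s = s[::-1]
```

'olxkojydin'

reverse → 'nidyjokxl'
+ 'o' → 'nidyjokxlo'
reverse → 'olxkojydin'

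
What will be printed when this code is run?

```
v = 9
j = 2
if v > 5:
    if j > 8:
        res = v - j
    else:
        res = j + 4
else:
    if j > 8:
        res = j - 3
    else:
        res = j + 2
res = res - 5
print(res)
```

v=9, j=2
v > 5 is True; j > 8 is False
→ res = j + 4 = 6
res = 6-5 = 1

1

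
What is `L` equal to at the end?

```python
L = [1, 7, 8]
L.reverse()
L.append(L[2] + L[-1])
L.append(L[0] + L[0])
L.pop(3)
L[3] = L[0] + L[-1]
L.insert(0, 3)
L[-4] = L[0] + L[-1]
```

[3, 27, 7, 1, 24]

reverse → [8, 7, 1]
append L[2]+L[-1] = 1+1 = 2 → [8, 7, 1, 2]
append L[0]+L[0] = 8+8 = 16 → [8, 7, 1, 2, 16]
pop(3) removes 2 → [8, 7, 1, 16]
L[3] = L[0]+L[-1] = 8+16 = 24 → [8, 7, 1, 24]
insert 3 at 0 → [3, 8, 7, 1, 24]
L[-4] = L[0]+L[-1] = 3+24 = 27 → [3, 27, 7, 1, 24]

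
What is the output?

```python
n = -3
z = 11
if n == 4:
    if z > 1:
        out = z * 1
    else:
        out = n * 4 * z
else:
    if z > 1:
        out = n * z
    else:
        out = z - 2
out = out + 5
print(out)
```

-28

n=-3, z=11
n == 4 is False; z > 1 is True
→ out = n * z = -33
out = (-33)+5 = -28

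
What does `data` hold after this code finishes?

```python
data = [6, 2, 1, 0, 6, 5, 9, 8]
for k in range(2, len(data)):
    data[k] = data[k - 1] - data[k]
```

[6, 2, 1, 1, -5, -10, -19, -27]

k=2: data[2] = 2-1 = 1 → [6, 2, 1, 0, 6, 5, 9, 8]
k=3: data[3] = 1-0 = 1 → [6, 2, 1, 1, 6, 5, 9, 8]
k=4: data[4] = 1-6 = -5 → [6, 2, 1, 1, -5, 5, 9, 8]
k=5: data[5] = (-5)-5 = -10 → [6, 2, 1, 1, -5, -10, 9, 8]
k=6: data[6] = (-10)-9 = -19 → [6, 2, 1, 1, -5, -10, -19, 8]
k=7: data[7] = (-19)-8 = -27 → [6, 2, 1, 1, -5, -10, -19, -27]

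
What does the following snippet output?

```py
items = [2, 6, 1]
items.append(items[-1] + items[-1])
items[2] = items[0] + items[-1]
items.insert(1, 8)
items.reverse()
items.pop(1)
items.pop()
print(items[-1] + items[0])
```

append items[-1]+items[-1] = 1+1 = 2 → [2, 6, 1, 2]
items[2] = items[0]+items[-1] = 2+2 = 4 → [2, 6, 4, 2]
insert 8 at 1 → [2, 8, 6, 4, 2]
reverse → [2, 4, 6, 8, 2]
pop(1) removes 4 → [2, 6, 8, 2]
pop() removes 2 → [2, 6, 8]
items[-1]+items[0] = 8+2 = 10

10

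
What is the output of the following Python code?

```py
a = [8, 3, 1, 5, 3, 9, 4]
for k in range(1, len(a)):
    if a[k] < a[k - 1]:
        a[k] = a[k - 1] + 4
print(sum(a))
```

140

k=1: 3<8, a[1] = 8+4 = 12 → [8, 12, 1, 5, 3, 9, 4]
k=2: 1<12, a[2] = 12+4 = 16 → [8, 12, 16, 5, 3, 9, 4]
k=3: 5<16, a[3] = 16+4 = 20 → [8, 12, 16, 20, 3, 9, 4]
k=4: 3<20, a[4] = 20+4 = 24 → [8, 12, 16, 20, 24, 9, 4]
k=5: 9<24, a[5] = 24+4 = 28 → [8, 12, 16, 20, 24, 28, 4]
k=6: 4<28, a[6] = 28+4 = 32 → [8, 12, 16, 20, 24, 28, 32]
sum = 140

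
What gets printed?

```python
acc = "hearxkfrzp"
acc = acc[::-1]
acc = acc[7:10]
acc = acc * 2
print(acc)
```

reverse → 'pzrfkxraeh'
slice [7:10] → 'aeh'
repeat ×2 → 'aehaeh'

aehaeh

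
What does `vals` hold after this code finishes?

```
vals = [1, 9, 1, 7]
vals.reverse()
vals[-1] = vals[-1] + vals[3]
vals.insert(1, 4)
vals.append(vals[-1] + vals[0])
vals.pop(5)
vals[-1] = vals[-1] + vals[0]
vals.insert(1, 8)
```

reverse → [7, 1, 9, 1]
vals[-1] = vals[-1]+vals[3] = 1+1 = 2 → [7, 1, 9, 2]
insert 4 at 1 → [7, 4, 1, 9, 2]
append vals[-1]+vals[0] = 2+7 = 9 → [7, 4, 1, 9, 2, 9]
pop(5) removes 9 → [7, 4, 1, 9, 2]
vals[-1] = vals[-1]+vals[0] = 2+7 = 9 → [7, 4, 1, 9, 9]
insert 8 at 1 → [7, 8, 4, 1, 9, 9]

[7, 8, 4, 1, 9, 9]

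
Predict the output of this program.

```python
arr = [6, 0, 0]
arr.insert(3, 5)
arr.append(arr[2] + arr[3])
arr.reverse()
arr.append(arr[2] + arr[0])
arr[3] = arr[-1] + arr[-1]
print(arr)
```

insert 5 at 3 → [6, 0, 0, 5]
append arr[2]+arr[3] = 0+5 = 5 → [6, 0, 0, 5, 5]
reverse → [5, 5, 0, 0, 6]
append arr[2]+arr[0] = 0+5 = 5 → [5, 5, 0, 0, 6, 5]
arr[3] = arr[-1]+arr[-1] = 5+5 = 10 → [5, 5, 0, 10, 6, 5]

[5, 5, 0, 10, 6, 5]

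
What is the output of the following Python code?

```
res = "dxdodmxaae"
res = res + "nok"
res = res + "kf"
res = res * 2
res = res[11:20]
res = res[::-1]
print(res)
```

dodxdfkko

+ 'nok' → 'dxdodmxaaenok'
+ 'kf' → 'dxdodmxaaenokkf'
repeat ×2 → 'dxdodmxaaenokkfdxdodmxaaenokkf'
slice [11:20] → 'okkfdxdod'
reverse → 'dodxdfkko'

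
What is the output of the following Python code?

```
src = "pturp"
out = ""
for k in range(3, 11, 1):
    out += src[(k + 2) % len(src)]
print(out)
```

pturpptu

k=3: add src[0]='p' → 'p'
k=4: add src[1]='t' → 'pt'
k=5: add src[2]='u' → 'ptu'
k=6: add src[3]='r' → 'ptur'
k=7: add src[4]='p' → 'pturp'
k=8: add src[0]='p' → 'pturpp'
k=9: add src[1]='t' → 'pturppt'
k=10: add src[2]='u' → 'pturpptu'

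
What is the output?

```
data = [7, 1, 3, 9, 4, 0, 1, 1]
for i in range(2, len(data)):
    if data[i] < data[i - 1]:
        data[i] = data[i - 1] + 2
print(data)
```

i=2: 3>=1, unchanged → [7, 1, 3, 9, 4, 0, 1, 1]
i=3: 9>=3, unchanged → [7, 1, 3, 9, 4, 0, 1, 1]
i=4: 4<9, data[4] = 9+2 = 11 → [7, 1, 3, 9, 11, 0, 1, 1]
i=5: 0<11, data[5] = 11+2 = 13 → [7, 1, 3, 9, 11, 13, 1, 1]
i=6: 1<13, data[6] = 13+2 = 15 → [7, 1, 3, 9, 11, 13, 15, 1]
i=7: 1<15, data[7] = 15+2 = 17 → [7, 1, 3, 9, 11, 13, 15, 17]

[7, 1, 3, 9, 11, 13, 15, 17]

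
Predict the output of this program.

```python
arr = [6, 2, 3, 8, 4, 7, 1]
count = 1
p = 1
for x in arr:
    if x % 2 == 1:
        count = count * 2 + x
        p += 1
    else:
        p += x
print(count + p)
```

59

x=6: not odd; p=7
x=2: not odd; p=9
x=3: odd, count = 1*2+3 = 5; p=10
x=8: not odd; p=18
x=4: not odd; p=22
x=7: odd, count = 5*2+7 = 17; p=23
x=1: odd, count = 17*2+1 = 35; p=24
count+p = 35+24 = 59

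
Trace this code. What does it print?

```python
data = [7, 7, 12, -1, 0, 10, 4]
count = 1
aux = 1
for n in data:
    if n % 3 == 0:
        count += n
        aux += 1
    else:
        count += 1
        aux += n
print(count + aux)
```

n=7: not %3==0, count = 1+1 = 2; aux=8
n=7: not %3==0, count = 2+1 = 3; aux=15
n=12: %3==0, count = 3+12 = 15; aux=16
n=-1: not %3==0, count = 15+1 = 16; aux=15
n=0: %3==0, count = 16+0 = 16; aux=16
n=10: not %3==0, count = 16+1 = 17; aux=26
n=4: not %3==0, count = 17+1 = 18; aux=30
count+aux = 18+30 = 48

48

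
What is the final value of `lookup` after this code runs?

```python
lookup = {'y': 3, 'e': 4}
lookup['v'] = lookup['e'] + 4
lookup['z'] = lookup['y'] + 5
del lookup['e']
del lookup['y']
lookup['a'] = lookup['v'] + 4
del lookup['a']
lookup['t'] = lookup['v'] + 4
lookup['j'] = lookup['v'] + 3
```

lookup['v'] = lookup['e']+4 = 8 → {'y': 3, 'e': 4, 'v': 8}
lookup['z'] = lookup['y']+5 = 8 → {'y': 3, 'e': 4, 'v': 8, 'z': 8}
del 'e' → {'y': 3, 'v': 8, 'z': 8}
del 'y' → {'v': 8, 'z': 8}
lookup['a'] = lookup['v']+4 = 12 → {'v': 8, 'z': 8, 'a': 12}
del 'a' → {'v': 8, 'z': 8}
lookup['t'] = lookup['v']+4 = 12 → {'v': 8, 'z': 8, 't': 12}
lookup['j'] = lookup['v']+3 = 11 → {'v': 8, 'z': 8, 't': 12, 'j': 11}

{'v': 8, 'z': 8, 't': 12, 'j': 11}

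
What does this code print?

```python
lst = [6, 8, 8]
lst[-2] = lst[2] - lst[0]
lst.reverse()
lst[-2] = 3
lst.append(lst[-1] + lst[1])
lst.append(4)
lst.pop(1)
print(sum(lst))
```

27

lst[-2] = lst[2]-lst[0] = 8-6 = 2 → [6, 2, 8]
reverse → [8, 2, 6]
lst[-2] = 3 → [8, 3, 6]
append lst[-1]+lst[1] = 6+3 = 9 → [8, 3, 6, 9]
append 4 → [8, 3, 6, 9, 4]
pop(1) removes 3 → [8, 6, 9, 4]
sum = 27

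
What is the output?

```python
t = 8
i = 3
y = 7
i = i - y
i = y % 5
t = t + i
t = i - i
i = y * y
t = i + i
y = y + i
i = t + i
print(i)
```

147

i = 3-7 = -4
i = 7%5 = 2
t = 8+2 = 10
t = 2-2 = 0
i = 7*7 = 49
t = 49+49 = 98
y = 7+49 = 56
i = 98+49 = 147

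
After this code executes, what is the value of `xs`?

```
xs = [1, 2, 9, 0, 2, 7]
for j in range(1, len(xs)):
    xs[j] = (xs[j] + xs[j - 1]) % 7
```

[1, 3, 5, 5, 0, 0]

j=1: xs[1] = (2+1)%7 = 3 → [1, 3, 9, 0, 2, 7]
j=2: xs[2] = (9+3)%7 = 5 → [1, 3, 5, 0, 2, 7]
j=3: xs[3] = (0+5)%7 = 5 → [1, 3, 5, 5, 2, 7]
j=4: xs[4] = (2+5)%7 = 0 → [1, 3, 5, 5, 0, 7]
j=5: xs[5] = (7+0)%7 = 0 → [1, 3, 5, 5, 0, 0]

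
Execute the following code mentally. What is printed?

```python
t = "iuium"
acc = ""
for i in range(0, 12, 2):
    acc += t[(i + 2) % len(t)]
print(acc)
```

i=0: add t[2]='i' → 'i'
i=2: add t[4]='m' → 'im'
i=4: add t[1]='u' → 'imu'
i=6: add t[3]='u' → 'imuu'
i=8: add t[0]='i' → 'imuui'
i=10: add t[2]='i' → 'imuuii'

imuuii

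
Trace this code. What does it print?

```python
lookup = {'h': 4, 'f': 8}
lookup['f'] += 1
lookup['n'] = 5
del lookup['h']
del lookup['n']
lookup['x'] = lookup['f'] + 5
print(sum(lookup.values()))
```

23

lookup['f'] = 8+1 = 9 → {'h': 4, 'f': 9}
lookup['n'] = 5 → {'h': 4, 'f': 9, 'n': 5}
del 'h' → {'f': 9, 'n': 5}
del 'n' → {'f': 9}
lookup['x'] = lookup['f']+5 = 14 → {'f': 9, 'x': 14}
sum of values = 23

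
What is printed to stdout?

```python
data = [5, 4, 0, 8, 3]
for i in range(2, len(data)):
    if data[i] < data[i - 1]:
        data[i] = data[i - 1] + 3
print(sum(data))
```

i=2: 0<4, data[2] = 4+3 = 7 → [5, 4, 7, 8, 3]
i=3: 8>=7, unchanged → [5, 4, 7, 8, 3]
i=4: 3<8, data[4] = 8+3 = 11 → [5, 4, 7, 8, 11]
sum = 35

35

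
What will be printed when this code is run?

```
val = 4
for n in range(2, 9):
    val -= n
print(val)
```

-31

n=2: val = 4-2 = 2
n=3: val = 2-3 = -1
n=4: val = (-1)-4 = -5
n=5: val = (-5)-5 = -10
n=6: val = (-10)-6 = -16
n=7: val = (-16)-7 = -23
n=8: val = (-23)-8 = -31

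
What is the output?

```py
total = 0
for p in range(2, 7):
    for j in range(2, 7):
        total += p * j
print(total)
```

400

p=2,j=2: total = 0+4 = 4
p=2,j=3: total = 4+6 = 10
p=2,j=4: total = 10+8 = 18
p=2,j=5: total = 18+10 = 28
p=2,j=6: total = 28+12 = 40
p=3,j=2: total = 40+6 = 46
p=3,j=3: total = 46+9 = 55
p=3,j=4: total = 55+12 = 67
p=3,j=5: total = 67+15 = 82
p=3,j=6: total = 82+18 = 100
p=4,j=2: total = 100+8 = 108
p=4,j=3: total = 108+12 = 120
p=4,j=4: total = 120+16 = 136
p=4,j=5: total = 136+20 = 156
p=4,j=6: total = 156+24 = 180
p=5,j=2: total = 180+10 = 190
p=5,j=3: total = 190+15 = 205
p=5,j=4: total = 205+20 = 225
p=5,j=5: total = 225+25 = 250
p=5,j=6: total = 250+30 = 280
p=6,j=2: total = 280+12 = 292
p=6,j=3: total = 292+18 = 310
p=6,j=4: total = 310+24 = 334
p=6,j=5: total = 334+30 = 364
p=6,j=6: total = 364+36 = 400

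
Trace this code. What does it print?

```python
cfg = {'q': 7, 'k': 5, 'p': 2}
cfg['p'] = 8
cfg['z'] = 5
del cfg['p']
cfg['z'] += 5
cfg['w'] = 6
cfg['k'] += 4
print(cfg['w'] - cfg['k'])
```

-3

cfg['p'] = 8 → {'q': 7, 'k': 5, 'p': 8}
cfg['z'] = 5 → {'q': 7, 'k': 5, 'p': 8, 'z': 5}
del 'p' → {'q': 7, 'k': 5, 'z': 5}
cfg['z'] = 5+5 = 10 → {'q': 7, 'k': 5, 'z': 10}
cfg['w'] = 6 → {'q': 7, 'k': 5, 'z': 10, 'w': 6}
cfg['k'] = 5+4 = 9 → {'q': 7, 'k': 9, 'z': 10, 'w': 6}
cfg['w']-cfg['k'] = 6-9 = -3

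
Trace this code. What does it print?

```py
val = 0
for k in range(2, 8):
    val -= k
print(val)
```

k=2: val = 0-2 = -2
k=3: val = (-2)-3 = -5
k=4: val = (-5)-4 = -9
k=5: val = (-9)-5 = -14
k=6: val = (-14)-6 = -20
k=7: val = (-20)-7 = -27

-27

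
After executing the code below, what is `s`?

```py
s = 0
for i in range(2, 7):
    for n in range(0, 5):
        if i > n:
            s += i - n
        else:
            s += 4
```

i=2,n=0: 2>0, s = 0+2 = 2
i=2,n=1: 2>1, s = 2+1 = 3
i=2,n=2: not 2>2, s = 3+4 = 7
i=2,n=3: not 2>3, s = 7+4 = 11
i=2,n=4: not 2>4, s = 11+4 = 15
i=3,n=0: 3>0, s = 15+3 = 18
i=3,n=1: 3>1, s = 18+2 = 20
i=3,n=2: 3>2, s = 20+1 = 21
i=3,n=3: not 3>3, s = 21+4 = 25
i=3,n=4: not 3>4, s = 25+4 = 29
i=4,n=0: 4>0, s = 29+4 = 33
i=4,n=1: 4>1, s = 33+3 = 36
i=4,n=2: 4>2, s = 36+2 = 38
i=4,n=3: 4>3, s = 38+1 = 39
i=4,n=4: not 4>4, s = 39+4 = 43
i=5,n=0: 5>0, s = 43+5 = 48
i=5,n=1: 5>1, s = 48+4 = 52
i=5,n=2: 5>2, s = 52+3 = 55
i=5,n=3: 5>3, s = 55+2 = 57
i=5,n=4: 5>4, s = 57+1 = 58
i=6,n=0: 6>0, s = 58+6 = 64
i=6,n=1: 6>1, s = 64+5 = 69
i=6,n=2: 6>2, s = 69+4 = 73
i=6,n=3: 6>3, s = 73+3 = 76
i=6,n=4: 6>4, s = 76+2 = 78

78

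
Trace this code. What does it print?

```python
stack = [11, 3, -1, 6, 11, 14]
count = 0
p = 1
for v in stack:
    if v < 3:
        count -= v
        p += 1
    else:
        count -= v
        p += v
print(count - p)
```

-91

v=11: not <3, count = 0-11 = -11; p=12
v=3: not <3, count = (-11)-3 = -14; p=15
v=-1: <3, count = (-14)-(-1) = -13; p=16
v=6: not <3, count = (-13)-6 = -19; p=22
v=11: not <3, count = (-19)-11 = -30; p=33
v=14: not <3, count = (-30)-14 = -44; p=47
count-p = (-44)-47 = -91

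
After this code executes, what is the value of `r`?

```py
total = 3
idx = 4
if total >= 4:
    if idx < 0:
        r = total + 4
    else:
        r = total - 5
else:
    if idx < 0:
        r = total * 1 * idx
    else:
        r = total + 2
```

total=3, idx=4
total >= 4 is False; idx < 0 is False
→ r = total + 2 = 5

5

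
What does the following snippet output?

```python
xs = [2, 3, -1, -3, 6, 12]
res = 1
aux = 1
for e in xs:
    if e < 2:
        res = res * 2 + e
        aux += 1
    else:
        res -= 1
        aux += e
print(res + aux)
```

e=2: not <2, res = 1-1 = 0; aux=3
e=3: not <2, res = 0-1 = -1; aux=6
e=-1: <2, res = (-1)*2+(-1) = -3; aux=7
e=-3: <2, res = (-3)*2+(-3) = -9; aux=8
e=6: not <2, res = (-9)-1 = -10; aux=14
e=12: not <2, res = (-10)-1 = -11; aux=26
res+aux = (-11)+26 = 15

15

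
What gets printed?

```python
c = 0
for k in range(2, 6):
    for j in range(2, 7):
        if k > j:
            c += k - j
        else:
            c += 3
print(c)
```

k=2,j=2: not 2>2, c = 0+3 = 3
k=2,j=3: not 2>3, c = 3+3 = 6
k=2,j=4: not 2>4, c = 6+3 = 9
k=2,j=5: not 2>5, c = 9+3 = 12
k=2,j=6: not 2>6, c = 12+3 = 15
k=3,j=2: 3>2, c = 15+1 = 16
k=3,j=3: not 3>3, c = 16+3 = 19
k=3,j=4: not 3>4, c = 19+3 = 22
k=3,j=5: not 3>5, c = 22+3 = 25
k=3,j=6: not 3>6, c = 25+3 = 28
k=4,j=2: 4>2, c = 28+2 = 30
k=4,j=3: 4>3, c = 30+1 = 31
k=4,j=4: not 4>4, c = 31+3 = 34
k=4,j=5: not 4>5, c = 34+3 = 37
k=4,j=6: not 4>6, c = 37+3 = 40
k=5,j=2: 5>2, c = 40+3 = 43
k=5,j=3: 5>3, c = 43+2 = 45
k=5,j=4: 5>4, c = 45+1 = 46
k=5,j=5: not 5>5, c = 46+3 = 49
k=5,j=6: not 5>6, c = 49+3 = 52

52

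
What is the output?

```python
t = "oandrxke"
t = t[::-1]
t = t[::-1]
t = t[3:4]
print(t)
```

d

reverse → 'ekxrdnao'
reverse → 'oandrxke'
slice [3:4] → 'd'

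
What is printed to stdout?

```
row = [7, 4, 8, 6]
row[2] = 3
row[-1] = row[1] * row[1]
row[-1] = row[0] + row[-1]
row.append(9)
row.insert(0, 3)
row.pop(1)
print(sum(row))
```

row[2] = 3 → [7, 4, 3, 6]
row[-1] = row[1]*row[1] = 4*4 = 16 → [7, 4, 3, 16]
row[-1] = row[0]+row[-1] = 7+16 = 23 → [7, 4, 3, 23]
append 9 → [7, 4, 3, 23, 9]
insert 3 at 0 → [3, 7, 4, 3, 23, 9]
pop(1) removes 7 → [3, 4, 3, 23, 9]
sum = 42

42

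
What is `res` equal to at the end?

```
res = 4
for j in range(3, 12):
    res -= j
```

-59

j=3: res = 4-3 = 1
j=4: res = 1-4 = -3
j=5: res = (-3)-5 = -8
j=6: res = (-8)-6 = -14
j=7: res = (-14)-7 = -21
j=8: res = (-21)-8 = -29
j=9: res = (-29)-9 = -38
j=10: res = (-38)-10 = -48
j=11: res = (-48)-11 = -59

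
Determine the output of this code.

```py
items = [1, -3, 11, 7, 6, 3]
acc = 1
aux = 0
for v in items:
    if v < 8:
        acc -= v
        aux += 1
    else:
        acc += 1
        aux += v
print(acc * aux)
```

-192

v=1: <8, acc = 1-1 = 0; aux=1
v=-3: <8, acc = 0-(-3) = 3; aux=2
v=11: not <8, acc = 3+1 = 4; aux=13
v=7: <8, acc = 4-7 = -3; aux=14
v=6: <8, acc = (-3)-6 = -9; aux=15
v=3: <8, acc = (-9)-3 = -12; aux=16
acc*aux = (-12)*16 = -192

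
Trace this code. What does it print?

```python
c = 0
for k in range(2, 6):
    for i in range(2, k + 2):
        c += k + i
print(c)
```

102

k=2,i=2: c = 0+4 = 4
k=2,i=3: c = 4+5 = 9
k=3,i=2: c = 9+5 = 14
k=3,i=3: c = 14+6 = 20
k=3,i=4: c = 20+7 = 27
k=4,i=2: c = 27+6 = 33
k=4,i=3: c = 33+7 = 40
k=4,i=4: c = 40+8 = 48
k=4,i=5: c = 48+9 = 57
k=5,i=2: c = 57+7 = 64
k=5,i=3: c = 64+8 = 72
k=5,i=4: c = 72+9 = 81
k=5,i=5: c = 81+10 = 91
k=5,i=6: c = 91+11 = 102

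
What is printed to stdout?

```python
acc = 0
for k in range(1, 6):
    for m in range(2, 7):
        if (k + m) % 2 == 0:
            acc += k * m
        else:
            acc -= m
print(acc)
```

92

k=1,m=2: odd sum, acc = 0-2 = -2
k=1,m=3: even sum, acc = (-2)+3 = 1
k=1,m=4: odd sum, acc = 1-4 = -3
k=1,m=5: even sum, acc = (-3)+5 = 2
k=1,m=6: odd sum, acc = 2-6 = -4
k=2,m=2: even sum, acc = (-4)+4 = 0
k=2,m=3: odd sum, acc = 0-3 = -3
k=2,m=4: even sum, acc = (-3)+8 = 5
k=2,m=5: odd sum, acc = 5-5 = 0
k=2,m=6: even sum, acc = 0+12 = 12
k=3,m=2: odd sum, acc = 12-2 = 10
k=3,m=3: even sum, acc = 10+9 = 19
k=3,m=4: odd sum, acc = 19-4 = 15
k=3,m=5: even sum, acc = 15+15 = 30
k=3,m=6: odd sum, acc = 30-6 = 24
k=4,m=2: even sum, acc = 24+8 = 32
k=4,m=3: odd sum, acc = 32-3 = 29
k=4,m=4: even sum, acc = 29+16 = 45
k=4,m=5: odd sum, acc = 45-5 = 40
k=4,m=6: even sum, acc = 40+24 = 64
k=5,m=2: odd sum, acc = 64-2 = 62
k=5,m=3: even sum, acc = 62+15 = 77
k=5,m=4: odd sum, acc = 77-4 = 73
k=5,m=5: even sum, acc = 73+25 = 98
k=5,m=6: odd sum, acc = 98-6 = 92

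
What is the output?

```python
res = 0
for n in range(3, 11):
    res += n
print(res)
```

n=3: res = 0+3 = 3
n=4: res = 3+4 = 7
n=5: res = 7+5 = 12
n=6: res = 12+6 = 18
n=7: res = 18+7 = 25
n=8: res = 25+8 = 33
n=9: res = 33+9 = 42
n=10: res = 42+10 = 52

52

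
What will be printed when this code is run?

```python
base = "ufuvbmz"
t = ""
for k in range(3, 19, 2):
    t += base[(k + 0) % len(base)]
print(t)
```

vmuubzfv

k=3: add base[3]='v' → 'v'
k=5: add base[5]='m' → 'vm'
k=7: add base[0]='u' → 'vmu'
k=9: add base[2]='u' → 'vmuu'
k=11: add base[4]='b' → 'vmuub'
k=13: add base[6]='z' → 'vmuubz'
k=15: add base[1]='f' → 'vmuubzf'
k=17: add base[3]='v' → 'vmuubzfv'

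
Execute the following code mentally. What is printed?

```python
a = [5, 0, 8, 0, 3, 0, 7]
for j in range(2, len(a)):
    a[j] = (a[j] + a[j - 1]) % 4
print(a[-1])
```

j=2: a[2] = (8+0)%4 = 0 → [5, 0, 0, 0, 3, 0, 7]
j=3: a[3] = (0+0)%4 = 0 → [5, 0, 0, 0, 3, 0, 7]
j=4: a[4] = (3+0)%4 = 3 → [5, 0, 0, 0, 3, 0, 7]
j=5: a[5] = (0+3)%4 = 3 → [5, 0, 0, 0, 3, 3, 7]
j=6: a[6] = (7+3)%4 = 2 → [5, 0, 0, 0, 3, 3, 2]

2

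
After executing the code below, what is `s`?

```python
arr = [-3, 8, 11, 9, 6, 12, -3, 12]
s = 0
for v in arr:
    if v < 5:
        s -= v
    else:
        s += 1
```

12

v=-3: <5, s = 0-(-3) = 3
v=8: not <5, s = 3+1 = 4
v=11: not <5, s = 4+1 = 5
v=9: not <5, s = 5+1 = 6
v=6: not <5, s = 6+1 = 7
v=12: not <5, s = 7+1 = 8
v=-3: <5, s = 8-(-3) = 11
v=12: not <5, s = 11+1 = 12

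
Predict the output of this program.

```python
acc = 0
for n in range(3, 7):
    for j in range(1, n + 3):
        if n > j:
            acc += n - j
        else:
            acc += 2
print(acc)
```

58

n=3,j=1: 3>1, acc = 0+2 = 2
n=3,j=2: 3>2, acc = 2+1 = 3
n=3,j=3: not 3>3, acc = 3+2 = 5
n=3,j=4: not 3>4, acc = 5+2 = 7
n=3,j=5: not 3>5, acc = 7+2 = 9
n=4,j=1: 4>1, acc = 9+3 = 12
n=4,j=2: 4>2, acc = 12+2 = 14
n=4,j=3: 4>3, acc = 14+1 = 15
n=4,j=4: not 4>4, acc = 15+2 = 17
n=4,j=5: not 4>5, acc = 17+2 = 19
n=4,j=6: not 4>6, acc = 19+2 = 21
n=5,j=1: 5>1, acc = 21+4 = 25
n=5,j=2: 5>2, acc = 25+3 = 28
n=5,j=3: 5>3, acc = 28+2 = 30
n=5,j=4: 5>4, acc = 30+1 = 31
n=5,j=5: not 5>5, acc = 31+2 = 33
n=5,j=6: not 5>6, acc = 33+2 = 35
n=5,j=7: not 5>7, acc = 35+2 = 37
n=6,j=1: 6>1, acc = 37+5 = 42
n=6,j=2: 6>2, acc = 42+4 = 46
n=6,j=3: 6>3, acc = 46+3 = 49
n=6,j=4: 6>4, acc = 49+2 = 51
n=6,j=5: 6>5, acc = 51+1 = 52
n=6,j=6: not 6>6, acc = 52+2 = 54
n=6,j=7: not 6>7, acc = 54+2 = 56
n=6,j=8: not 6>8, acc = 56+2 = 58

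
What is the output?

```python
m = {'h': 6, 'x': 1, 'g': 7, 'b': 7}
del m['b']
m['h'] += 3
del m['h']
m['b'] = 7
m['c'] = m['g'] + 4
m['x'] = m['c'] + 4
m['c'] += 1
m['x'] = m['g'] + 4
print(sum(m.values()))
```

del 'b' → {'h': 6, 'x': 1, 'g': 7}
m['h'] = 6+3 = 9 → {'h': 9, 'x': 1, 'g': 7}
del 'h' → {'x': 1, 'g': 7}
m['b'] = 7 → {'x': 1, 'g': 7, 'b': 7}
m['c'] = m['g']+4 = 11 → {'x': 1, 'g': 7, 'b': 7, 'c': 11}
m['x'] = m['c']+4 = 15 → {'x': 15, 'g': 7, 'b': 7, 'c': 11}
m['c'] = 11+1 = 12 → {'x': 15, 'g': 7, 'b': 7, 'c': 12}
m['x'] = m['g']+4 = 11 → {'x': 11, 'g': 7, 'b': 7, 'c': 12}
sum of values = 37

37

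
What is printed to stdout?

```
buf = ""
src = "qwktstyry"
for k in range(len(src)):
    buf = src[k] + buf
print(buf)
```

yrytstkwq

k=0: prepend 'q' → 'q'
k=1: prepend 'w' → 'wq'
k=2: prepend 'k' → 'kwq'
k=3: prepend 't' → 'tkwq'
k=4: prepend 's' → 'stkwq'
k=5: prepend 't' → 'tstkwq'
k=6: prepend 'y' → 'ytstkwq'
k=7: prepend 'r' → 'rytstkwq'
k=8: prepend 'y' → 'yrytstkwq'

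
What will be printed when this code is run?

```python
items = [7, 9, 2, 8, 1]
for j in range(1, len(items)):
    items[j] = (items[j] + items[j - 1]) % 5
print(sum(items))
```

j=1: items[1] = (9+7)%5 = 1 → [7, 1, 2, 8, 1]
j=2: items[2] = (2+1)%5 = 3 → [7, 1, 3, 8, 1]
j=3: items[3] = (8+3)%5 = 1 → [7, 1, 3, 1, 1]
j=4: items[4] = (1+1)%5 = 2 → [7, 1, 3, 1, 2]
sum = 14

14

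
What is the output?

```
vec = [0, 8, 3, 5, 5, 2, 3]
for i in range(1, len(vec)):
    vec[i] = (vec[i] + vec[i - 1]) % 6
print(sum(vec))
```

i=1: vec[1] = (8+0)%6 = 2 → [0, 2, 3, 5, 5, 2, 3]
i=2: vec[2] = (3+2)%6 = 5 → [0, 2, 5, 5, 5, 2, 3]
i=3: vec[3] = (5+5)%6 = 4 → [0, 2, 5, 4, 5, 2, 3]
i=4: vec[4] = (5+4)%6 = 3 → [0, 2, 5, 4, 3, 2, 3]
i=5: vec[5] = (2+3)%6 = 5 → [0, 2, 5, 4, 3, 5, 3]
i=6: vec[6] = (3+5)%6 = 2 → [0, 2, 5, 4, 3, 5, 2]
sum = 21

21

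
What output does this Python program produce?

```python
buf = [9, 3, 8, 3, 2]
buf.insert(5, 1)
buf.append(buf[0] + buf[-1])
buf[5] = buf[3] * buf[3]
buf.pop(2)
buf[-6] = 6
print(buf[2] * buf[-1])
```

30

insert 1 at 5 → [9, 3, 8, 3, 2, 1]
append buf[0]+buf[-1] = 9+1 = 10 → [9, 3, 8, 3, 2, 1, 10]
buf[5] = buf[3]*buf[3] = 3*3 = 9 → [9, 3, 8, 3, 2, 9, 10]
pop(2) removes 8 → [9, 3, 3, 2, 9, 10]
buf[-6] = 6 → [6, 3, 3, 2, 9, 10]
buf[2]*buf[-1] = 3*10 = 30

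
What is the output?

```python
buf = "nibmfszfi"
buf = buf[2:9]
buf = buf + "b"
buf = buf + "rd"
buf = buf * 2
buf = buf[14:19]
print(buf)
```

zfibr

slice [2:9] → 'bmfszfi'
+ 'b' → 'bmfszfib'
+ 'rd' → 'bmfszfibrd'
repeat ×2 → 'bmfszfibrdbmfszfibrd'
slice [14:19] → 'zfibr'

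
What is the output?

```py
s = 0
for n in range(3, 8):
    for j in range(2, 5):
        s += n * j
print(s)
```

n=3,j=2: s = 0+6 = 6
n=3,j=3: s = 6+9 = 15
n=3,j=4: s = 15+12 = 27
n=4,j=2: s = 27+8 = 35
n=4,j=3: s = 35+12 = 47
n=4,j=4: s = 47+16 = 63
n=5,j=2: s = 63+10 = 73
n=5,j=3: s = 73+15 = 88
n=5,j=4: s = 88+20 = 108
n=6,j=2: s = 108+12 = 120
n=6,j=3: s = 120+18 = 138
n=6,j=4: s = 138+24 = 162
n=7,j=2: s = 162+14 = 176
n=7,j=3: s = 176+21 = 197
n=7,j=4: s = 197+28 = 225

225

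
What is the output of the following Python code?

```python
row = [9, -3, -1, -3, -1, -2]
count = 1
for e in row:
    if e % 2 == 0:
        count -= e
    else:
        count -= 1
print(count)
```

e=9: not even, count = 1-1 = 0
e=-3: not even, count = 0-1 = -1
e=-1: not even, count = (-1)-1 = -2
e=-3: not even, count = (-2)-1 = -3
e=-1: not even, count = (-3)-1 = -4
e=-2: even, count = (-4)-(-2) = -2

-2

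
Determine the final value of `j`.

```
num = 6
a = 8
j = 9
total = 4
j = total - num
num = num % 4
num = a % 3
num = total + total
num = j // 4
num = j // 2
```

-2

j = 4-6 = -2
num = 6%4 = 2
num = 8%3 = 2
num = 4+4 = 8
num = (-2)//4 = -1
num = (-2)//2 = -1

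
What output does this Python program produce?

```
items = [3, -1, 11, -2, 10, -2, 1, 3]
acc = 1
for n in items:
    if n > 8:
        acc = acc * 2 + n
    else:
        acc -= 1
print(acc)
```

n=3: not >8, acc = 1-1 = 0
n=-1: not >8, acc = 0-1 = -1
n=11: >8, acc = (-1)*2+11 = 9
n=-2: not >8, acc = 9-1 = 8
n=10: >8, acc = 8*2+10 = 26
n=-2: not >8, acc = 26-1 = 25
n=1: not >8, acc = 25-1 = 24
n=3: not >8, acc = 24-1 = 23

23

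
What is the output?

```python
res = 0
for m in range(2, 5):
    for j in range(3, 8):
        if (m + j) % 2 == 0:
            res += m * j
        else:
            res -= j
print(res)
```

65

m=2,j=3: odd sum, res = 0-3 = -3
m=2,j=4: even sum, res = (-3)+8 = 5
m=2,j=5: odd sum, res = 5-5 = 0
m=2,j=6: even sum, res = 0+12 = 12
m=2,j=7: odd sum, res = 12-7 = 5
m=3,j=3: even sum, res = 5+9 = 14
m=3,j=4: odd sum, res = 14-4 = 10
m=3,j=5: even sum, res = 10+15 = 25
m=3,j=6: odd sum, res = 25-6 = 19
m=3,j=7: even sum, res = 19+21 = 40
m=4,j=3: odd sum, res = 40-3 = 37
m=4,j=4: even sum, res = 37+16 = 53
m=4,j=5: odd sum, res = 53-5 = 48
m=4,j=6: even sum, res = 48+24 = 72
m=4,j=7: odd sum, res = 72-7 = 65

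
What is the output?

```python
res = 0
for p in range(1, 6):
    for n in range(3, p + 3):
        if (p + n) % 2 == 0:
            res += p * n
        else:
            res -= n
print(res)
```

125

p=1,n=3: even sum, res = 0+3 = 3
p=2,n=3: odd sum, res = 3-3 = 0
p=2,n=4: even sum, res = 0+8 = 8
p=3,n=3: even sum, res = 8+9 = 17
p=3,n=4: odd sum, res = 17-4 = 13
p=3,n=5: even sum, res = 13+15 = 28
p=4,n=3: odd sum, res = 28-3 = 25
p=4,n=4: even sum, res = 25+16 = 41
p=4,n=5: odd sum, res = 41-5 = 36
p=4,n=6: even sum, res = 36+24 = 60
p=5,n=3: even sum, res = 60+15 = 75
p=5,n=4: odd sum, res = 75-4 = 71
p=5,n=5: even sum, res = 71+25 = 96
p=5,n=6: odd sum, res = 96-6 = 90
p=5,n=7: even sum, res = 90+35 = 125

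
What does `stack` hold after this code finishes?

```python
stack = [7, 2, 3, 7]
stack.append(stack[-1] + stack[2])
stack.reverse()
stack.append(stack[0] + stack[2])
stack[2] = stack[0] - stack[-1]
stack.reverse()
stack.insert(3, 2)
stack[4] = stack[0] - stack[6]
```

[13, 7, 2, 2, 3, 7, 10]

append stack[-1]+stack[2] = 7+3 = 10 → [7, 2, 3, 7, 10]
reverse → [10, 7, 3, 2, 7]
append stack[0]+stack[2] = 10+3 = 13 → [10, 7, 3, 2, 7, 13]
stack[2] = stack[0]-stack[-1] = 10-13 = -3 → [10, 7, -3, 2, 7, 13]
reverse → [13, 7, 2, -3, 7, 10]
insert 2 at 3 → [13, 7, 2, 2, -3, 7, 10]
stack[4] = stack[0]-stack[6] = 13-10 = 3 → [13, 7, 2, 2, 3, 7, 10]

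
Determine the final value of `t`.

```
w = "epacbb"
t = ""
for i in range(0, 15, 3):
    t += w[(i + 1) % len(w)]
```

'pbpbp'

i=0: add w[1]='p' → 'p'
i=3: add w[4]='b' → 'pb'
i=6: add w[1]='p' → 'pbp'
i=9: add w[4]='b' → 'pbpb'
i=12: add w[1]='p' → 'pbpbp'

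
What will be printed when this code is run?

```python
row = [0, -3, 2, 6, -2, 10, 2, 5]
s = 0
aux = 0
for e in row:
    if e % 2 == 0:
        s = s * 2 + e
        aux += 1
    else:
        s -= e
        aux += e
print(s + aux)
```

193

e=0: even, s = 0*2+0 = 0; aux=1
e=-3: not even, s = 0-(-3) = 3; aux=-2
e=2: even, s = 3*2+2 = 8; aux=-1
e=6: even, s = 8*2+6 = 22; aux=0
e=-2: even, s = 22*2+(-2) = 42; aux=1
e=10: even, s = 42*2+10 = 94; aux=2
e=2: even, s = 94*2+2 = 190; aux=3
e=5: not even, s = 190-5 = 185; aux=8
s+aux = 185+8 = 193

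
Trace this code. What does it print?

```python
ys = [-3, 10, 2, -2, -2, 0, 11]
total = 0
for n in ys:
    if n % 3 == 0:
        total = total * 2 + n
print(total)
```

n=-3: %3==0, total = 0*2+(-3) = -3
n=10: not %3==0
n=2: not %3==0
n=-2: not %3==0
n=-2: not %3==0
n=0: %3==0, total = (-3)*2+0 = -6
n=11: not %3==0

-6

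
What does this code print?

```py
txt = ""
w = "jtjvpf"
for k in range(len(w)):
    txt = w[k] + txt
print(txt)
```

fpvjtj

k=0: prepend 'j' → 'j'
k=1: prepend 't' → 'tj'
k=2: prepend 'j' → 'jtj'
k=3: prepend 'v' → 'vjtj'
k=4: prepend 'p' → 'pvjtj'
k=5: prepend 'f' → 'fpvjtj'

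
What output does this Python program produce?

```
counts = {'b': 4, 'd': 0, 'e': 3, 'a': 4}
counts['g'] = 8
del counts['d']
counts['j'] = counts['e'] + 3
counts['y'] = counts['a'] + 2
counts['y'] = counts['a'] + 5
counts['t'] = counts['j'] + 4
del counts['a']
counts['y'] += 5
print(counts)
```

counts['g'] = 8 → {'b': 4, 'd': 0, 'e': 3, 'a': 4, 'g': 8}
del 'd' → {'b': 4, 'e': 3, 'a': 4, 'g': 8}
counts['j'] = counts['e']+3 = 6 → {'b': 4, 'e': 3, 'a': 4, 'g': 8, 'j': 6}
counts['y'] = counts['a']+2 = 6 → {'b': 4, 'e': 3, 'a': 4, 'g': 8, 'j': 6, 'y': 6}
counts['y'] = counts['a']+5 = 9 → {'b': 4, 'e': 3, 'a': 4, 'g': 8, 'j': 6, 'y': 9}
counts['t'] = counts['j']+4 = 10 → {'b': 4, 'e': 3, 'a': 4, 'g': 8, 'j': 6, 'y': 9, 't': 10}
del 'a' → {'b': 4, 'e': 3, 'g': 8, 'j': 6, 'y': 9, 't': 10}
counts['y'] = 9+5 = 14 → {'b': 4, 'e': 3, 'g': 8, 'j': 6, 'y': 14, 't': 10}

{'b': 4, 'e': 3, 'g': 8, 'j': 6, 'y': 14, 't': 10}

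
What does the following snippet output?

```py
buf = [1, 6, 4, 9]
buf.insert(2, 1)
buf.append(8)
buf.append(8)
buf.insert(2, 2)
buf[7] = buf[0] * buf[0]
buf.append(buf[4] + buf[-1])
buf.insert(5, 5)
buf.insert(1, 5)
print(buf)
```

[1, 5, 6, 2, 1, 4, 5, 9, 8, 1, 5]

insert 1 at 2 → [1, 6, 1, 4, 9]
append 8 → [1, 6, 1, 4, 9, 8]
append 8 → [1, 6, 1, 4, 9, 8, 8]
insert 2 at 2 → [1, 6, 2, 1, 4, 9, 8, 8]
buf[7] = buf[0]*buf[0] = 1*1 = 1 → [1, 6, 2, 1, 4, 9, 8, 1]
append buf[4]+buf[-1] = 4+1 = 5 → [1, 6, 2, 1, 4, 9, 8, 1, 5]
insert 5 at 5 → [1, 6, 2, 1, 4, 5, 9, 8, 1, 5]
insert 5 at 1 → [1, 5, 6, 2, 1, 4, 5, 9, 8, 1, 5]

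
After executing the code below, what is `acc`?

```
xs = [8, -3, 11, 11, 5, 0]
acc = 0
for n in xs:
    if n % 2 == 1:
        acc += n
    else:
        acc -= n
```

n=8: not odd, acc = 0-8 = -8
n=-3: odd, acc = (-8)+(-3) = -11
n=11: odd, acc = (-11)+11 = 0
n=11: odd, acc = 0+11 = 11
n=5: odd, acc = 11+5 = 16
n=0: not odd, acc = 16-0 = 16

16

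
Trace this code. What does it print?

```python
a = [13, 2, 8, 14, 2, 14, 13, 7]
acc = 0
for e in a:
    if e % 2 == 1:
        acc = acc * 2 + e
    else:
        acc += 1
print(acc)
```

e=13: odd, acc = 0*2+13 = 13
e=2: not odd, acc = 13+1 = 14
e=8: not odd, acc = 14+1 = 15
e=14: not odd, acc = 15+1 = 16
e=2: not odd, acc = 16+1 = 17
e=14: not odd, acc = 17+1 = 18
e=13: odd, acc = 18*2+13 = 49
e=7: odd, acc = 49*2+7 = 105

105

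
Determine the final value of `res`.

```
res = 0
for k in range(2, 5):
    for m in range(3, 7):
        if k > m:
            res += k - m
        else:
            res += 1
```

k=2,m=3: not 2>3, res = 0+1 = 1
k=2,m=4: not 2>4, res = 1+1 = 2
k=2,m=5: not 2>5, res = 2+1 = 3
k=2,m=6: not 2>6, res = 3+1 = 4
k=3,m=3: not 3>3, res = 4+1 = 5
k=3,m=4: not 3>4, res = 5+1 = 6
k=3,m=5: not 3>5, res = 6+1 = 7
k=3,m=6: not 3>6, res = 7+1 = 8
k=4,m=3: 4>3, res = 8+1 = 9
k=4,m=4: not 4>4, res = 9+1 = 10
k=4,m=5: not 4>5, res = 10+1 = 11
k=4,m=6: not 4>6, res = 11+1 = 12

12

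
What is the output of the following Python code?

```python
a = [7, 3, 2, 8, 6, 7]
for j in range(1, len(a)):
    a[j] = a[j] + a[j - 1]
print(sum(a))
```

j=1: a[1] = 3+7 = 10 → [7, 10, 2, 8, 6, 7]
j=2: a[2] = 2+10 = 12 → [7, 10, 12, 8, 6, 7]
j=3: a[3] = 8+12 = 20 → [7, 10, 12, 20, 6, 7]
j=4: a[4] = 6+20 = 26 → [7, 10, 12, 20, 26, 7]
j=5: a[5] = 7+26 = 33 → [7, 10, 12, 20, 26, 33]
sum = 108

108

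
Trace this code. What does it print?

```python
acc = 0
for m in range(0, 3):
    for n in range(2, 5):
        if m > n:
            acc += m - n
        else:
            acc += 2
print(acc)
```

18

m=0,n=2: not 0>2, acc = 0+2 = 2
m=0,n=3: not 0>3, acc = 2+2 = 4
m=0,n=4: not 0>4, acc = 4+2 = 6
m=1,n=2: not 1>2, acc = 6+2 = 8
m=1,n=3: not 1>3, acc = 8+2 = 10
m=1,n=4: not 1>4, acc = 10+2 = 12
m=2,n=2: not 2>2, acc = 12+2 = 14
m=2,n=3: not 2>3, acc = 14+2 = 16
m=2,n=4: not 2>4, acc = 16+2 = 18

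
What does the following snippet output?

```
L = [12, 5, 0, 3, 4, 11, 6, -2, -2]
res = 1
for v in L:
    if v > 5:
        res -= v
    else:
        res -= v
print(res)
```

-36

v=12: >5, res = 1-12 = -11
v=5: not >5, res = (-11)-5 = -16
v=0: not >5, res = (-16)-0 = -16
v=3: not >5, res = (-16)-3 = -19
v=4: not >5, res = (-19)-4 = -23
v=11: >5, res = (-23)-11 = -34
v=6: >5, res = (-34)-6 = -40
v=-2: not >5, res = (-40)-(-2) = -38
v=-2: not >5, res = (-38)-(-2) = -36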